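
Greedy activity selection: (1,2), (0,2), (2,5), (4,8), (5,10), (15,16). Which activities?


Greedy: pick earliest-ending, then skip overlaps.
Selected (4 activities): [(1, 2), (2, 5), (5, 10), (15, 16)]


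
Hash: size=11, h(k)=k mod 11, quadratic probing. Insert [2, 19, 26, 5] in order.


Insertions: 2->slot 2; 19->slot 8; 26->slot 4; 5->slot 5
Table: [None, None, 2, None, 26, 5, None, None, 19, None, None]


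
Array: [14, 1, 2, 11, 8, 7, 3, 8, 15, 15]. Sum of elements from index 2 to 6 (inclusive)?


Prefix sums: [0, 14, 15, 17, 28, 36, 43, 46, 54, 69, 84]
Sum[2..6] = prefix[7] - prefix[2] = 46 - 15 = 31


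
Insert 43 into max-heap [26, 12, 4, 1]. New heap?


Append 43: [26, 12, 4, 1, 43]
Bubble up: swap idx 4(43) with idx 1(12); swap idx 1(43) with idx 0(26)
Result: [43, 26, 4, 1, 12]


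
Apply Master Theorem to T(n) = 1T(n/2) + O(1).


a=1, b=2, c=0. log_2(1)=0 = c=0. Case 2: O(n^c log n) = O(log n)
Complexity: O(log n)


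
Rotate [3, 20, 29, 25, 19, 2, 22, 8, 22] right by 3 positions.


Right rotate by 3: [22, 8, 22, 3, 20, 29, 25, 19, 2]


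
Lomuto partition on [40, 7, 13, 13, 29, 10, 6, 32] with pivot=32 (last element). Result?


Elements <= 32 go left of pivot.
Result: [7, 13, 13, 29, 10, 6, 32, 40], pivot at index 6


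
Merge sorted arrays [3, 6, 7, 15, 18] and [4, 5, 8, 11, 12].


Compare heads, take smaller each step.
Merged: [3, 4, 5, 6, 7, 8, 11, 12, 15, 18]


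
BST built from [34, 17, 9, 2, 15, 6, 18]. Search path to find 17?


BST root = 34
Search for 17: compare at each node
Path: [34, 17]


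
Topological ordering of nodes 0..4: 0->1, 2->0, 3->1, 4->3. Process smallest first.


Kahn's algorithm, process smallest node first
Order: [2, 0, 4, 3, 1]


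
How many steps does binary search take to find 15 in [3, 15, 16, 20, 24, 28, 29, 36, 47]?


Search for 15:
[0,8] mid=4 arr[4]=24
[0,3] mid=1 arr[1]=15
Total: 2 comparisons


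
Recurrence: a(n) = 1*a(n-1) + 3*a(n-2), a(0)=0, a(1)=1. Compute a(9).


Build bottom-up:
...a(7)=97, a(8)=217, a(9)=1*217+3*97=508


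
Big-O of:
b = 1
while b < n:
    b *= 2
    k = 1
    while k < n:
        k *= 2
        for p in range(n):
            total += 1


Per nesting level: O(log n) * O(log n) * O(n) = O(n (log n)^2)
Complexity: O(n (log n)^2)


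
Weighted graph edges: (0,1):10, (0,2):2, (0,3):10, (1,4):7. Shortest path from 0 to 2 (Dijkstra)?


Dijkstra from 0:
Distances: {0: 0, 1: 10, 2: 2, 3: 10, 4: 17}
Shortest distance to 2 = 2, path = [0, 2]


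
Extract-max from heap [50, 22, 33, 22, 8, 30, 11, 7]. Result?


Max = 50
Replace root with last, heapify down
Resulting heap: [33, 22, 30, 22, 8, 7, 11]


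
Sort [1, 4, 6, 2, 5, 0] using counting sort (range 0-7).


Count array: [1, 1, 1, 0, 1, 1, 1, 0]
Reconstruct: [0, 1, 2, 4, 5, 6]


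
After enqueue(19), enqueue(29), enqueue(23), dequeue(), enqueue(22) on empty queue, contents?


enqueue(19) -> [19]
enqueue(29) -> [19, 29]
enqueue(23) -> [19, 29, 23]
dequeue() returns 19 -> [29, 23]
enqueue(22) -> [29, 23, 22]
Final queue (front to back): [29, 23, 22]


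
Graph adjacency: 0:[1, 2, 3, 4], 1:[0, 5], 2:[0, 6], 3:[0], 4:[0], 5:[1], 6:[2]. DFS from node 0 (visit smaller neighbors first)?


DFS stack-based: start with [0]
Visit order: [0, 1, 5, 2, 6, 3, 4]


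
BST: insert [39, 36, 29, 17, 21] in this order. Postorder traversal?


Root = 39; build tree by BST insertion.
Postorder traversal: [21, 17, 29, 36, 39]


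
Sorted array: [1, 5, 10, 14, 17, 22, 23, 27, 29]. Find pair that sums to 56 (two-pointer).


Two pointers: lo=0, hi=8
Found pair: (27, 29) summing to 56


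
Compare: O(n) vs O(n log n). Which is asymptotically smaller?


linear grows slower than linearithmic
O(n) is asymptotically smaller; O(n log n) grows faster


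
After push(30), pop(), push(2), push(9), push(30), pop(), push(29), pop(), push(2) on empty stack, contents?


push(30) -> [30]
pop() returns 30 -> []
push(2) -> [2]
push(9) -> [2, 9]
push(30) -> [2, 9, 30]
pop() returns 30 -> [2, 9]
push(29) -> [2, 9, 29]
pop() returns 29 -> [2, 9]
push(2) -> [2, 9, 2]
Final stack (bottom to top): [2, 9, 2]


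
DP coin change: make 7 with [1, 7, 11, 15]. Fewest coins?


dp[0]=0; dp[i]=1+min(dp[i-c] for c in coins)
...dp[2]=2, dp[3]=3, dp[4]=4, dp[5]=5, dp[6]=6, dp[7]=1
Minimum coins for 7 = 1


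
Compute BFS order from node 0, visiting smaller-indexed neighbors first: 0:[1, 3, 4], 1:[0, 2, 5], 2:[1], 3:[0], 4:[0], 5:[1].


BFS queue: start with [0]
Visit order: [0, 1, 3, 4, 2, 5]


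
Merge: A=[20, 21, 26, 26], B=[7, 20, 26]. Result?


Compare heads, take smaller each step.
Merged: [7, 20, 20, 21, 26, 26, 26]


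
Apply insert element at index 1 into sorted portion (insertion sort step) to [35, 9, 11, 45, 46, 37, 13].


After one pass: [9, 35, 11, 45, 46, 37, 13]


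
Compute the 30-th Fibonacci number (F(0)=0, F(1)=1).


F(n)=F(n-1)+F(n-2)
...F(28)=317811, F(29)=514229, F(30)=832040


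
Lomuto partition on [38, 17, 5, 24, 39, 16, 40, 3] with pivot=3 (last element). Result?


Elements <= 3 go left of pivot.
Result: [3, 17, 5, 24, 39, 16, 40, 38], pivot at index 0


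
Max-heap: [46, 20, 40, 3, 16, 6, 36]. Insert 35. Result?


Append 35: [46, 20, 40, 3, 16, 6, 36, 35]
Bubble up: swap idx 7(35) with idx 3(3); swap idx 3(35) with idx 1(20)
Result: [46, 35, 40, 20, 16, 6, 36, 3]


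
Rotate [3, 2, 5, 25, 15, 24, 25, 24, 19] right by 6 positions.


Right rotate by 6: [25, 15, 24, 25, 24, 19, 3, 2, 5]


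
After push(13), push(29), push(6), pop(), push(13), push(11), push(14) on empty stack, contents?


push(13) -> [13]
push(29) -> [13, 29]
push(6) -> [13, 29, 6]
pop() returns 6 -> [13, 29]
push(13) -> [13, 29, 13]
push(11) -> [13, 29, 13, 11]
push(14) -> [13, 29, 13, 11, 14]
Final stack (bottom to top): [13, 29, 13, 11, 14]


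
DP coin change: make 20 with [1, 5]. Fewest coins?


dp[0]=0; dp[i]=1+min(dp[i-c] for c in coins)
...dp[15]=3, dp[16]=4, dp[17]=5, dp[18]=6, dp[19]=7, dp[20]=4
Minimum coins for 20 = 4


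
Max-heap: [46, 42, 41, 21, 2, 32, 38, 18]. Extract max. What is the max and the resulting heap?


Max = 46
Replace root with last, heapify down
Resulting heap: [42, 21, 41, 18, 2, 32, 38]


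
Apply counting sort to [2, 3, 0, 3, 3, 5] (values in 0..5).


Count array: [1, 0, 1, 3, 0, 1]
Reconstruct: [0, 2, 3, 3, 3, 5]


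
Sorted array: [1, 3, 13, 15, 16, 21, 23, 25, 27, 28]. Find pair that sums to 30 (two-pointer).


Two pointers: lo=0, hi=9
Found pair: (3, 27) summing to 30


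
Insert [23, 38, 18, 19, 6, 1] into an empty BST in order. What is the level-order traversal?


Root = 23; build tree by BST insertion.
Level-Order traversal: [23, 18, 38, 6, 19, 1]


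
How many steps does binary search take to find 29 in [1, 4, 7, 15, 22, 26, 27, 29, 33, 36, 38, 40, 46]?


Search for 29:
[0,12] mid=6 arr[6]=27
[7,12] mid=9 arr[9]=36
[7,8] mid=7 arr[7]=29
Total: 3 comparisons


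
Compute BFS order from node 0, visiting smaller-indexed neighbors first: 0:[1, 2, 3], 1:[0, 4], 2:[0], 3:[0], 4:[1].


BFS queue: start with [0]
Visit order: [0, 1, 2, 3, 4]


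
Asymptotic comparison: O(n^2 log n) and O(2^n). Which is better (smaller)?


n^2 log n grows slower than exponential
O(n^2 log n) is asymptotically smaller; O(2^n) grows faster


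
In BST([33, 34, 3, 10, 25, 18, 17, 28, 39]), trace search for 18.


BST root = 33
Search for 18: compare at each node
Path: [33, 3, 10, 25, 18]


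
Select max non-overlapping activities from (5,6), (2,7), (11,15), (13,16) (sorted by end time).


Greedy: pick earliest-ending, then skip overlaps.
Selected (2 activities): [(5, 6), (11, 15)]


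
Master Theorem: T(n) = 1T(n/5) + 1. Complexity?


a=1, b=5, c=0. log_5(1)=0 = c=0. Case 2: O(n^c log n) = O(log n)
Complexity: O(log n)


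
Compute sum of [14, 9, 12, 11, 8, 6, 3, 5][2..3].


Prefix sums: [0, 14, 23, 35, 46, 54, 60, 63, 68]
Sum[2..3] = prefix[4] - prefix[2] = 46 - 23 = 23


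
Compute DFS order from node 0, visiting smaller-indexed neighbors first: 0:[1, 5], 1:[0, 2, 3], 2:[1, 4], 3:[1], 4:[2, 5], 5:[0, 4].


DFS stack-based: start with [0]
Visit order: [0, 1, 2, 4, 5, 3]


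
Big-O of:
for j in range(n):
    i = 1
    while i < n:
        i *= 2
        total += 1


Per nesting level: O(n) * O(log n) = O(n log n)
Complexity: O(n log n)


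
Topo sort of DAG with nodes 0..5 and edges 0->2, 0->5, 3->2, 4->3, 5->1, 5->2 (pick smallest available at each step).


Kahn's algorithm, process smallest node first
Order: [0, 4, 3, 5, 1, 2]


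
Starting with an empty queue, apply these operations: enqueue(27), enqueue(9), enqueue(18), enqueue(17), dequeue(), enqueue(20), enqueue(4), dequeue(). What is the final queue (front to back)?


enqueue(27) -> [27]
enqueue(9) -> [27, 9]
enqueue(18) -> [27, 9, 18]
enqueue(17) -> [27, 9, 18, 17]
dequeue() returns 27 -> [9, 18, 17]
enqueue(20) -> [9, 18, 17, 20]
enqueue(4) -> [9, 18, 17, 20, 4]
dequeue() returns 9 -> [18, 17, 20, 4]
Final queue (front to back): [18, 17, 20, 4]


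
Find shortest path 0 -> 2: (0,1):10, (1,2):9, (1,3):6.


Dijkstra from 0:
Distances: {0: 0, 1: 10, 2: 19, 3: 16}
Shortest distance to 2 = 19, path = [0, 1, 2]


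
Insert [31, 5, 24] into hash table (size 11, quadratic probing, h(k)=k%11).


Insertions: 31->slot 9; 5->slot 5; 24->slot 2
Table: [None, None, 24, None, None, 5, None, None, None, 31, None]


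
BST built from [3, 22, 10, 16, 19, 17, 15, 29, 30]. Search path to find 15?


BST root = 3
Search for 15: compare at each node
Path: [3, 22, 10, 16, 15]


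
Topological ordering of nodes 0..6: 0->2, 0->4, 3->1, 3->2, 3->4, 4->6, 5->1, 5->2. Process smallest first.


Kahn's algorithm, process smallest node first
Order: [0, 3, 4, 5, 1, 2, 6]


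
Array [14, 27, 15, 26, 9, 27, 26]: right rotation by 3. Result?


Right rotate by 3: [9, 27, 26, 14, 27, 15, 26]


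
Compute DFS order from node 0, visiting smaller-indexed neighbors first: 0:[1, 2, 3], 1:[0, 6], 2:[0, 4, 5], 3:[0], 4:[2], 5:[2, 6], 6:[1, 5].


DFS stack-based: start with [0]
Visit order: [0, 1, 6, 5, 2, 4, 3]


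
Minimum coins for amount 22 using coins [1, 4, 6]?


dp[0]=0; dp[i]=1+min(dp[i-c] for c in coins)
...dp[17]=4, dp[18]=3, dp[19]=4, dp[20]=4, dp[21]=5, dp[22]=4
Minimum coins for 22 = 4


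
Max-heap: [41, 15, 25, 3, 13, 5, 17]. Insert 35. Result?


Append 35: [41, 15, 25, 3, 13, 5, 17, 35]
Bubble up: swap idx 7(35) with idx 3(3); swap idx 3(35) with idx 1(15)
Result: [41, 35, 25, 15, 13, 5, 17, 3]


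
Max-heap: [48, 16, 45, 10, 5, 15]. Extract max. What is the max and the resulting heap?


Max = 48
Replace root with last, heapify down
Resulting heap: [45, 16, 15, 10, 5]


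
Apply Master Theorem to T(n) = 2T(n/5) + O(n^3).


a=2, b=5, c=3. log_5(2)=0.431 < c=3. Case 3: O(n^c) = O(n^3)
Complexity: O(n^3)


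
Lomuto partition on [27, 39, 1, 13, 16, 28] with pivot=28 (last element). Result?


Elements <= 28 go left of pivot.
Result: [27, 1, 13, 16, 28, 39], pivot at index 4


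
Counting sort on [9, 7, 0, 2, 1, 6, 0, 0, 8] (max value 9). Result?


Count array: [3, 1, 1, 0, 0, 0, 1, 1, 1, 1]
Reconstruct: [0, 0, 0, 1, 2, 6, 7, 8, 9]


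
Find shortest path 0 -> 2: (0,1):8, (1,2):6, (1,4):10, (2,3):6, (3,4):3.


Dijkstra from 0:
Distances: {0: 0, 1: 8, 2: 14, 3: 20, 4: 18}
Shortest distance to 2 = 14, path = [0, 1, 2]


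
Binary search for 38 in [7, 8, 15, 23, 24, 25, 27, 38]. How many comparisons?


Search for 38:
[0,7] mid=3 arr[3]=23
[4,7] mid=5 arr[5]=25
[6,7] mid=6 arr[6]=27
[7,7] mid=7 arr[7]=38
Total: 4 comparisons


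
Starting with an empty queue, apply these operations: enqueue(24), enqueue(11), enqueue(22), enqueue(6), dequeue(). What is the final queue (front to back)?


enqueue(24) -> [24]
enqueue(11) -> [24, 11]
enqueue(22) -> [24, 11, 22]
enqueue(6) -> [24, 11, 22, 6]
dequeue() returns 24 -> [11, 22, 6]
Final queue (front to back): [11, 22, 6]


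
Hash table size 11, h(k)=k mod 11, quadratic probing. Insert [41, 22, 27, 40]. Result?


Insertions: 41->slot 8; 22->slot 0; 27->slot 5; 40->slot 7
Table: [22, None, None, None, None, 27, None, 40, 41, None, None]


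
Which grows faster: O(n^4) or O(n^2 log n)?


n^2 log n grows slower than quartic
O(n^2 log n) is asymptotically smaller; O(n^4) grows faster


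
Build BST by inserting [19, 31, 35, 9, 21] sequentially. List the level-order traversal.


Root = 19; build tree by BST insertion.
Level-Order traversal: [19, 9, 31, 21, 35]


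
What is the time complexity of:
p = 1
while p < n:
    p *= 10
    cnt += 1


Per nesting level: O(log n) = O(log n)
Complexity: O(log n)


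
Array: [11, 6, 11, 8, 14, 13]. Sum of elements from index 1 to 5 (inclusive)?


Prefix sums: [0, 11, 17, 28, 36, 50, 63]
Sum[1..5] = prefix[6] - prefix[1] = 63 - 11 = 52


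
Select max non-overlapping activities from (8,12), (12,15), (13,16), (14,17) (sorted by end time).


Greedy: pick earliest-ending, then skip overlaps.
Selected (2 activities): [(8, 12), (12, 15)]


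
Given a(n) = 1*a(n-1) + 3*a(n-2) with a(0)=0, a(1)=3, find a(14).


Build bottom-up:
...a(12)=18480, a(13)=42627, a(14)=1*42627+3*18480=98067


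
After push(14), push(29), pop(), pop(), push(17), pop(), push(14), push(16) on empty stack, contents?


push(14) -> [14]
push(29) -> [14, 29]
pop() returns 29 -> [14]
pop() returns 14 -> []
push(17) -> [17]
pop() returns 17 -> []
push(14) -> [14]
push(16) -> [14, 16]
Final stack (bottom to top): [14, 16]


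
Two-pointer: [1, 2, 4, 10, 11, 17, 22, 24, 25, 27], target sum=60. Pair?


Two pointers: lo=0, hi=9
No pair sums to 60


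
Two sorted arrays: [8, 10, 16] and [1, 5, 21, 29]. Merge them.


Compare heads, take smaller each step.
Merged: [1, 5, 8, 10, 16, 21, 29]


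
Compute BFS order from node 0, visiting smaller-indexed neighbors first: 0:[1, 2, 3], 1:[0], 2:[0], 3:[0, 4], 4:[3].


BFS queue: start with [0]
Visit order: [0, 1, 2, 3, 4]


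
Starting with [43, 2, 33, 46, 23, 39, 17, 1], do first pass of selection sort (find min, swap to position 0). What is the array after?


After one pass: [1, 2, 33, 46, 23, 39, 17, 43]


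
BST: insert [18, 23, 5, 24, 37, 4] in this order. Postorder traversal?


Root = 18; build tree by BST insertion.
Postorder traversal: [4, 5, 37, 24, 23, 18]


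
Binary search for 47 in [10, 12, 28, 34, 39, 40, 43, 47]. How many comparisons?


Search for 47:
[0,7] mid=3 arr[3]=34
[4,7] mid=5 arr[5]=40
[6,7] mid=6 arr[6]=43
[7,7] mid=7 arr[7]=47
Total: 4 comparisons


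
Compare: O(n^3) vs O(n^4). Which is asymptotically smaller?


cubic grows slower than quartic
O(n^3) is asymptotically smaller; O(n^4) grows faster


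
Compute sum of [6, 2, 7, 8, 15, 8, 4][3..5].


Prefix sums: [0, 6, 8, 15, 23, 38, 46, 50]
Sum[3..5] = prefix[6] - prefix[3] = 46 - 15 = 31


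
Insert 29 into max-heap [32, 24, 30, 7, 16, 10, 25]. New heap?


Append 29: [32, 24, 30, 7, 16, 10, 25, 29]
Bubble up: swap idx 7(29) with idx 3(7); swap idx 3(29) with idx 1(24)
Result: [32, 29, 30, 24, 16, 10, 25, 7]


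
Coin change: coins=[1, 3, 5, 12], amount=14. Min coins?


dp[0]=0; dp[i]=1+min(dp[i-c] for c in coins)
...dp[9]=3, dp[10]=2, dp[11]=3, dp[12]=1, dp[13]=2, dp[14]=3
Minimum coins for 14 = 3


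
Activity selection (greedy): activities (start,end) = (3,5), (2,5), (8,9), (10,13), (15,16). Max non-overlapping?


Greedy: pick earliest-ending, then skip overlaps.
Selected (4 activities): [(3, 5), (8, 9), (10, 13), (15, 16)]


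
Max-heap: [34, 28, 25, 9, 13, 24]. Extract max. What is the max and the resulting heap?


Max = 34
Replace root with last, heapify down
Resulting heap: [28, 24, 25, 9, 13]


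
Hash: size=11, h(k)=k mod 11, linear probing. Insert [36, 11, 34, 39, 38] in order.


Insertions: 36->slot 3; 11->slot 0; 34->slot 1; 39->slot 6; 38->slot 5
Table: [11, 34, None, 36, None, 38, 39, None, None, None, None]


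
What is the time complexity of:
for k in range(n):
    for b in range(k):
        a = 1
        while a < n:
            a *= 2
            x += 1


Per nesting level: O(n) * O(n) [triangular over k] * O(log n) = O(n^2 log n)
Complexity: O(n^2 log n)


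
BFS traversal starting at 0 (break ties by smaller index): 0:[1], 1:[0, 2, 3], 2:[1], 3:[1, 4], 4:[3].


BFS queue: start with [0]
Visit order: [0, 1, 2, 3, 4]


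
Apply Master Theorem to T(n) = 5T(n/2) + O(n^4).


a=5, b=2, c=4. log_2(5)=2.322 < c=4. Case 3: O(n^c) = O(n^4)
Complexity: O(n^4)


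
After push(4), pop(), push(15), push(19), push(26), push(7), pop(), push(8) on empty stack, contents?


push(4) -> [4]
pop() returns 4 -> []
push(15) -> [15]
push(19) -> [15, 19]
push(26) -> [15, 19, 26]
push(7) -> [15, 19, 26, 7]
pop() returns 7 -> [15, 19, 26]
push(8) -> [15, 19, 26, 8]
Final stack (bottom to top): [15, 19, 26, 8]


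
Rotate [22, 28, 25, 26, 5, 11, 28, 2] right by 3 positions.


Right rotate by 3: [11, 28, 2, 22, 28, 25, 26, 5]


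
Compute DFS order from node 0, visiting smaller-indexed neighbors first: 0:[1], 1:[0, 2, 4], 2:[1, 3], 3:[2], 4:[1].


DFS stack-based: start with [0]
Visit order: [0, 1, 2, 3, 4]


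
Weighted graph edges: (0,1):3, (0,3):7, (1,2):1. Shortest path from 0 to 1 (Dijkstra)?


Dijkstra from 0:
Distances: {0: 0, 1: 3, 2: 4, 3: 7}
Shortest distance to 1 = 3, path = [0, 1]


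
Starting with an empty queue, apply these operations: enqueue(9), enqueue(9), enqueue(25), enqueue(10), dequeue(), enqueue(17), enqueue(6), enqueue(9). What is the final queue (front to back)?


enqueue(9) -> [9]
enqueue(9) -> [9, 9]
enqueue(25) -> [9, 9, 25]
enqueue(10) -> [9, 9, 25, 10]
dequeue() returns 9 -> [9, 25, 10]
enqueue(17) -> [9, 25, 10, 17]
enqueue(6) -> [9, 25, 10, 17, 6]
enqueue(9) -> [9, 25, 10, 17, 6, 9]
Final queue (front to back): [9, 25, 10, 17, 6, 9]


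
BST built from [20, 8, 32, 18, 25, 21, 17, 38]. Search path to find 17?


BST root = 20
Search for 17: compare at each node
Path: [20, 8, 18, 17]


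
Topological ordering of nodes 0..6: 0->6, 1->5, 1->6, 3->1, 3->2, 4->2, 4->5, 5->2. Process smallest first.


Kahn's algorithm, process smallest node first
Order: [0, 3, 1, 4, 5, 2, 6]


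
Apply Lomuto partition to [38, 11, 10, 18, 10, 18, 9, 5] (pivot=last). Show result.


Elements <= 5 go left of pivot.
Result: [5, 11, 10, 18, 10, 18, 9, 38], pivot at index 0


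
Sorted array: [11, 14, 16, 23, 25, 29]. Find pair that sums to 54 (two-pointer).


Two pointers: lo=0, hi=5
Found pair: (25, 29) summing to 54


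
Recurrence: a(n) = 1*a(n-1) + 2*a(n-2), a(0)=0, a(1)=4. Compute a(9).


Build bottom-up:
...a(7)=172, a(8)=340, a(9)=1*340+2*172=684


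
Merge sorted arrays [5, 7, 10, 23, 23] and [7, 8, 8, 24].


Compare heads, take smaller each step.
Merged: [5, 7, 7, 8, 8, 10, 23, 23, 24]


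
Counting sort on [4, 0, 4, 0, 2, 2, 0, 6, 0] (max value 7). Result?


Count array: [4, 0, 2, 0, 2, 0, 1, 0]
Reconstruct: [0, 0, 0, 0, 2, 2, 4, 4, 6]


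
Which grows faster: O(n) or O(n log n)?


linear grows slower than linearithmic
O(n) is asymptotically smaller; O(n log n) grows faster


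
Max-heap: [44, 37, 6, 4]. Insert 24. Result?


Append 24: [44, 37, 6, 4, 24]
Bubble up: no swaps needed
Result: [44, 37, 6, 4, 24]


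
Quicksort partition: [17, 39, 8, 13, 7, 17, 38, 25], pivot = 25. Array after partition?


Elements <= 25 go left of pivot.
Result: [17, 8, 13, 7, 17, 25, 38, 39], pivot at index 5


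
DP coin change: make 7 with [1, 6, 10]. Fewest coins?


dp[0]=0; dp[i]=1+min(dp[i-c] for c in coins)
...dp[2]=2, dp[3]=3, dp[4]=4, dp[5]=5, dp[6]=1, dp[7]=2
Minimum coins for 7 = 2


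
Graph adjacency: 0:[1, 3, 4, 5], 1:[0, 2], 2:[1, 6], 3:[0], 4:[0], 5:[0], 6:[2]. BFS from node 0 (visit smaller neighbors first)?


BFS queue: start with [0]
Visit order: [0, 1, 3, 4, 5, 2, 6]


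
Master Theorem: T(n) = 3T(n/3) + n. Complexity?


a=3, b=3, c=1. log_3(3)=1 = c=1. Case 2: O(n^c log n) = O(n log n)
Complexity: O(n log n)


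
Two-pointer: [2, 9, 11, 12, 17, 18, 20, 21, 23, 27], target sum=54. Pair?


Two pointers: lo=0, hi=9
No pair sums to 54


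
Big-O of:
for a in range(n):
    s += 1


Per nesting level: O(n) = O(n)
Complexity: O(n)


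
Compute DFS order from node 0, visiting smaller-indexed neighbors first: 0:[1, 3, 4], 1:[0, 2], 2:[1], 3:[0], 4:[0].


DFS stack-based: start with [0]
Visit order: [0, 1, 2, 3, 4]


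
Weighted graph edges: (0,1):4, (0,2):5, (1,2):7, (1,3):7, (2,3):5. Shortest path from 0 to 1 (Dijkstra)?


Dijkstra from 0:
Distances: {0: 0, 1: 4, 2: 5, 3: 10}
Shortest distance to 1 = 4, path = [0, 1]


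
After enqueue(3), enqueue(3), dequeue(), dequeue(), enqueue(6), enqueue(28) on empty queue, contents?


enqueue(3) -> [3]
enqueue(3) -> [3, 3]
dequeue() returns 3 -> [3]
dequeue() returns 3 -> []
enqueue(6) -> [6]
enqueue(28) -> [6, 28]
Final queue (front to back): [6, 28]


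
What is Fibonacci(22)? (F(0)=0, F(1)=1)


F(n)=F(n-1)+F(n-2)
...F(20)=6765, F(21)=10946, F(22)=17711


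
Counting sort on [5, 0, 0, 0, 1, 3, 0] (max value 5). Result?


Count array: [4, 1, 0, 1, 0, 1]
Reconstruct: [0, 0, 0, 0, 1, 3, 5]


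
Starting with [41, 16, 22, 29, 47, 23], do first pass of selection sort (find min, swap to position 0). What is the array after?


After one pass: [16, 41, 22, 29, 47, 23]


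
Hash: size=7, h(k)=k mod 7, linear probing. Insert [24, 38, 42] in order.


Insertions: 24->slot 3; 38->slot 4; 42->slot 0
Table: [42, None, None, 24, 38, None, None]


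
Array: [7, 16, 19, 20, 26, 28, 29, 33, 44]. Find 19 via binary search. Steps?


Search for 19:
[0,8] mid=4 arr[4]=26
[0,3] mid=1 arr[1]=16
[2,3] mid=2 arr[2]=19
Total: 3 comparisons


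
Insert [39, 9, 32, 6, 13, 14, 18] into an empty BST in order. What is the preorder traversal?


Root = 39; build tree by BST insertion.
Preorder traversal: [39, 9, 6, 32, 13, 14, 18]


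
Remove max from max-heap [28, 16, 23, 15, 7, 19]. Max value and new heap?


Max = 28
Replace root with last, heapify down
Resulting heap: [23, 16, 19, 15, 7]


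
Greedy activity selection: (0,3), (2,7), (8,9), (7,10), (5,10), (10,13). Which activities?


Greedy: pick earliest-ending, then skip overlaps.
Selected (3 activities): [(0, 3), (8, 9), (10, 13)]


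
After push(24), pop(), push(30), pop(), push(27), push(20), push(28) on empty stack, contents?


push(24) -> [24]
pop() returns 24 -> []
push(30) -> [30]
pop() returns 30 -> []
push(27) -> [27]
push(20) -> [27, 20]
push(28) -> [27, 20, 28]
Final stack (bottom to top): [27, 20, 28]


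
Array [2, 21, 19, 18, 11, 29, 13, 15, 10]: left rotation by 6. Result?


Left rotate by 6: [13, 15, 10, 2, 21, 19, 18, 11, 29]


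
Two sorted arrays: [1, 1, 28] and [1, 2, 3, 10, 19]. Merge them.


Compare heads, take smaller each step.
Merged: [1, 1, 1, 2, 3, 10, 19, 28]


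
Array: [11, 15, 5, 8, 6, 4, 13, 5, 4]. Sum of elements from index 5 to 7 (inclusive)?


Prefix sums: [0, 11, 26, 31, 39, 45, 49, 62, 67, 71]
Sum[5..7] = prefix[8] - prefix[5] = 67 - 45 = 22


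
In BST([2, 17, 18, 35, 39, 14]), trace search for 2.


BST root = 2
Search for 2: compare at each node
Path: [2]


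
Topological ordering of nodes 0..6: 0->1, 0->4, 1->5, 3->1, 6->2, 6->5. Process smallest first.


Kahn's algorithm, process smallest node first
Order: [0, 3, 1, 4, 6, 2, 5]


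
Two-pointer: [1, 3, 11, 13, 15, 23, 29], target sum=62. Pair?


Two pointers: lo=0, hi=6
No pair sums to 62


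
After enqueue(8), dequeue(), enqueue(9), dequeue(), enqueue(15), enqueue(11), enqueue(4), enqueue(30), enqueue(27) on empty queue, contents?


enqueue(8) -> [8]
dequeue() returns 8 -> []
enqueue(9) -> [9]
dequeue() returns 9 -> []
enqueue(15) -> [15]
enqueue(11) -> [15, 11]
enqueue(4) -> [15, 11, 4]
enqueue(30) -> [15, 11, 4, 30]
enqueue(27) -> [15, 11, 4, 30, 27]
Final queue (front to back): [15, 11, 4, 30, 27]


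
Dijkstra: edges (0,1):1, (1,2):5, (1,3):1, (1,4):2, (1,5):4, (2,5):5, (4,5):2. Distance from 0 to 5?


Dijkstra from 0:
Distances: {0: 0, 1: 1, 2: 6, 3: 2, 4: 3, 5: 5}
Shortest distance to 5 = 5, path = [0, 1, 5]


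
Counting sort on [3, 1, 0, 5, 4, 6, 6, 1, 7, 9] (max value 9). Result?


Count array: [1, 2, 0, 1, 1, 1, 2, 1, 0, 1]
Reconstruct: [0, 1, 1, 3, 4, 5, 6, 6, 7, 9]


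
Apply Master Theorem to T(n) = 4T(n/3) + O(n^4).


a=4, b=3, c=4. log_3(4)=1.262 < c=4. Case 3: O(n^c) = O(n^4)
Complexity: O(n^4)


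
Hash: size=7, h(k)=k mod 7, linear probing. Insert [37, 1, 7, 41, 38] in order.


Insertions: 37->slot 2; 1->slot 1; 7->slot 0; 41->slot 6; 38->slot 3
Table: [7, 1, 37, 38, None, None, 41]


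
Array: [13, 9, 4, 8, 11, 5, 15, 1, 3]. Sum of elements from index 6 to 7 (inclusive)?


Prefix sums: [0, 13, 22, 26, 34, 45, 50, 65, 66, 69]
Sum[6..7] = prefix[8] - prefix[6] = 66 - 50 = 16


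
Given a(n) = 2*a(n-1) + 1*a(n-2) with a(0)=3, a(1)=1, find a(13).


Build bottom-up:
...a(11)=12875, a(12)=31083, a(13)=2*31083+1*12875=75041


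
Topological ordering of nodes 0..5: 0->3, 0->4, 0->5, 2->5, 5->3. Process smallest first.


Kahn's algorithm, process smallest node first
Order: [0, 1, 2, 4, 5, 3]


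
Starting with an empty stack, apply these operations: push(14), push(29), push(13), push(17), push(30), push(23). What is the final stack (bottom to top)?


push(14) -> [14]
push(29) -> [14, 29]
push(13) -> [14, 29, 13]
push(17) -> [14, 29, 13, 17]
push(30) -> [14, 29, 13, 17, 30]
push(23) -> [14, 29, 13, 17, 30, 23]
Final stack (bottom to top): [14, 29, 13, 17, 30, 23]


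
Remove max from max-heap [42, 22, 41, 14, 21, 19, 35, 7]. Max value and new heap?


Max = 42
Replace root with last, heapify down
Resulting heap: [41, 22, 35, 14, 21, 19, 7]


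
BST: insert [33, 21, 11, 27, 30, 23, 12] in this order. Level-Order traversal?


Root = 33; build tree by BST insertion.
Level-Order traversal: [33, 21, 11, 27, 12, 23, 30]


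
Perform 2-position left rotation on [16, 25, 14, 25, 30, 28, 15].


Left rotate by 2: [14, 25, 30, 28, 15, 16, 25]


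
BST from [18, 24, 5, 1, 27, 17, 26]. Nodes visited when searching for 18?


BST root = 18
Search for 18: compare at each node
Path: [18]


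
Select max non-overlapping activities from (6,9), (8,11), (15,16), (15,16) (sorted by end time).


Greedy: pick earliest-ending, then skip overlaps.
Selected (2 activities): [(6, 9), (15, 16)]


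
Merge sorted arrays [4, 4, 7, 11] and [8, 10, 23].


Compare heads, take smaller each step.
Merged: [4, 4, 7, 8, 10, 11, 23]


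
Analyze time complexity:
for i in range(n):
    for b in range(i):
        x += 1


Per nesting level: O(n) * O(n) [triangular over i] = O(n^2)
Complexity: O(n^2)


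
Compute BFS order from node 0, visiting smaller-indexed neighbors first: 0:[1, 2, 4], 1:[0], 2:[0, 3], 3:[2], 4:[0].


BFS queue: start with [0]
Visit order: [0, 1, 2, 4, 3]


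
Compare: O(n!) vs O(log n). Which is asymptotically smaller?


logarithmic grows slower than factorial
O(log n) is asymptotically smaller; O(n!) grows faster


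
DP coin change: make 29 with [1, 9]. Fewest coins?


dp[0]=0; dp[i]=1+min(dp[i-c] for c in coins)
...dp[24]=8, dp[25]=9, dp[26]=10, dp[27]=3, dp[28]=4, dp[29]=5
Minimum coins for 29 = 5


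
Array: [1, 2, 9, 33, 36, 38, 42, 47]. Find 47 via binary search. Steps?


Search for 47:
[0,7] mid=3 arr[3]=33
[4,7] mid=5 arr[5]=38
[6,7] mid=6 arr[6]=42
[7,7] mid=7 arr[7]=47
Total: 4 comparisons


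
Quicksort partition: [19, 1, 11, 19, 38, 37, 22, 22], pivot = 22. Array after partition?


Elements <= 22 go left of pivot.
Result: [19, 1, 11, 19, 22, 22, 38, 37], pivot at index 5


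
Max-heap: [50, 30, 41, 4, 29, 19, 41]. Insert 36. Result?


Append 36: [50, 30, 41, 4, 29, 19, 41, 36]
Bubble up: swap idx 7(36) with idx 3(4); swap idx 3(36) with idx 1(30)
Result: [50, 36, 41, 30, 29, 19, 41, 4]


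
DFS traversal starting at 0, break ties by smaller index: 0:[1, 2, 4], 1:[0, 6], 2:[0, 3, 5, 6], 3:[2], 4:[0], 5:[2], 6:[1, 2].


DFS stack-based: start with [0]
Visit order: [0, 1, 6, 2, 3, 5, 4]


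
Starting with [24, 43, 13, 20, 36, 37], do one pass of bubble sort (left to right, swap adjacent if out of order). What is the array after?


After one pass: [24, 13, 20, 36, 37, 43]


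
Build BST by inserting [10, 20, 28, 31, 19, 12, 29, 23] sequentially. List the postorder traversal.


Root = 10; build tree by BST insertion.
Postorder traversal: [12, 19, 23, 29, 31, 28, 20, 10]


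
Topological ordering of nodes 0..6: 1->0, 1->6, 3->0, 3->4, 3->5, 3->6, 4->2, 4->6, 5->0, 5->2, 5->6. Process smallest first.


Kahn's algorithm, process smallest node first
Order: [1, 3, 4, 5, 0, 2, 6]


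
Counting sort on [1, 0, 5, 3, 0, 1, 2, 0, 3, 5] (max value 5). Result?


Count array: [3, 2, 1, 2, 0, 2]
Reconstruct: [0, 0, 0, 1, 1, 2, 3, 3, 5, 5]


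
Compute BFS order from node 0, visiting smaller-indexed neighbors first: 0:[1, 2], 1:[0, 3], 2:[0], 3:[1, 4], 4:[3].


BFS queue: start with [0]
Visit order: [0, 1, 2, 3, 4]


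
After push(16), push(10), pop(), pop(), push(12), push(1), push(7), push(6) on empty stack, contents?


push(16) -> [16]
push(10) -> [16, 10]
pop() returns 10 -> [16]
pop() returns 16 -> []
push(12) -> [12]
push(1) -> [12, 1]
push(7) -> [12, 1, 7]
push(6) -> [12, 1, 7, 6]
Final stack (bottom to top): [12, 1, 7, 6]


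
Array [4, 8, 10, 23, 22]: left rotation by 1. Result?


Left rotate by 1: [8, 10, 23, 22, 4]


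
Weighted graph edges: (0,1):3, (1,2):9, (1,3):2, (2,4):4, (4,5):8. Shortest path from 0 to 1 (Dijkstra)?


Dijkstra from 0:
Distances: {0: 0, 1: 3, 2: 12, 3: 5, 4: 16, 5: 24}
Shortest distance to 1 = 3, path = [0, 1]


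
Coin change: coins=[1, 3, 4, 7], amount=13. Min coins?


dp[0]=0; dp[i]=1+min(dp[i-c] for c in coins)
...dp[8]=2, dp[9]=3, dp[10]=2, dp[11]=2, dp[12]=3, dp[13]=3
Minimum coins for 13 = 3


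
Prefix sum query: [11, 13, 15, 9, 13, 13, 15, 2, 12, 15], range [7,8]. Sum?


Prefix sums: [0, 11, 24, 39, 48, 61, 74, 89, 91, 103, 118]
Sum[7..8] = prefix[9] - prefix[7] = 103 - 89 = 14


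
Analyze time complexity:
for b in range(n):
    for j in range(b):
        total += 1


Per nesting level: O(n) * O(n) [triangular over b] = O(n^2)
Complexity: O(n^2)


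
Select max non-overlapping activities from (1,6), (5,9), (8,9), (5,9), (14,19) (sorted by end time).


Greedy: pick earliest-ending, then skip overlaps.
Selected (3 activities): [(1, 6), (8, 9), (14, 19)]


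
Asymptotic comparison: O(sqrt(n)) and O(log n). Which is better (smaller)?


logarithmic grows slower than sublinear
O(log n) is asymptotically smaller; O(sqrt(n)) grows faster


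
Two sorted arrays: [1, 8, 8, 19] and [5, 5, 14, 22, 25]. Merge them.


Compare heads, take smaller each step.
Merged: [1, 5, 5, 8, 8, 14, 19, 22, 25]


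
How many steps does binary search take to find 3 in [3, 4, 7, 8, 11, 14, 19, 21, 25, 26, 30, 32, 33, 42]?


Search for 3:
[0,13] mid=6 arr[6]=19
[0,5] mid=2 arr[2]=7
[0,1] mid=0 arr[0]=3
Total: 3 comparisons


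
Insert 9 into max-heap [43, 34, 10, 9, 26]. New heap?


Append 9: [43, 34, 10, 9, 26, 9]
Bubble up: no swaps needed
Result: [43, 34, 10, 9, 26, 9]


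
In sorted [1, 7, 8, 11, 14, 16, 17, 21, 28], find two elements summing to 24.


Two pointers: lo=0, hi=8
Found pair: (7, 17) summing to 24


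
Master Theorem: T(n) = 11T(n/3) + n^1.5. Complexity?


a=11, b=3, c=1.5. log_3(11)=2.183 > c=1.5. Case 1: O(n^log_b(a)) = O(n^2.183)
Complexity: O(n^2.183)


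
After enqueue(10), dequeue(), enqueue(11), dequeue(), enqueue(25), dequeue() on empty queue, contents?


enqueue(10) -> [10]
dequeue() returns 10 -> []
enqueue(11) -> [11]
dequeue() returns 11 -> []
enqueue(25) -> [25]
dequeue() returns 25 -> []
Final queue (front to back): []


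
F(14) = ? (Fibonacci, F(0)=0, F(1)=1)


F(n)=F(n-1)+F(n-2)
...F(12)=144, F(13)=233, F(14)=377


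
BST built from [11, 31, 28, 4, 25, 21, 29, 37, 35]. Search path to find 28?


BST root = 11
Search for 28: compare at each node
Path: [11, 31, 28]


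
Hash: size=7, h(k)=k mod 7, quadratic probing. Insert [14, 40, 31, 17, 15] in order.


Insertions: 14->slot 0; 40->slot 5; 31->slot 3; 17->slot 4; 15->slot 1
Table: [14, 15, None, 31, 17, 40, None]


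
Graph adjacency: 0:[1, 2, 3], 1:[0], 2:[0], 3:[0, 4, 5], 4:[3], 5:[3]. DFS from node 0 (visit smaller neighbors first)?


DFS stack-based: start with [0]
Visit order: [0, 1, 2, 3, 4, 5]


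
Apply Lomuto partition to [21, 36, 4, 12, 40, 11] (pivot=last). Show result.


Elements <= 11 go left of pivot.
Result: [4, 11, 21, 12, 40, 36], pivot at index 1


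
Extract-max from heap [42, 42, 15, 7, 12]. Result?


Max = 42
Replace root with last, heapify down
Resulting heap: [42, 12, 15, 7]


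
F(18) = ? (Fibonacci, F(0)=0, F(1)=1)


F(n)=F(n-1)+F(n-2)
...F(16)=987, F(17)=1597, F(18)=2584


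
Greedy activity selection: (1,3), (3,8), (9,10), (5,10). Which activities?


Greedy: pick earliest-ending, then skip overlaps.
Selected (3 activities): [(1, 3), (3, 8), (9, 10)]


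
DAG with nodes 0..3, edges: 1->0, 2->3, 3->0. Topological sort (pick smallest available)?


Kahn's algorithm, process smallest node first
Order: [1, 2, 3, 0]


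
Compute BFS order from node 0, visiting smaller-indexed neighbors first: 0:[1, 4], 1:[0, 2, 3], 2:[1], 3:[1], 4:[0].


BFS queue: start with [0]
Visit order: [0, 1, 4, 2, 3]


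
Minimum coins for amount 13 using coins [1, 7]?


dp[0]=0; dp[i]=1+min(dp[i-c] for c in coins)
...dp[8]=2, dp[9]=3, dp[10]=4, dp[11]=5, dp[12]=6, dp[13]=7
Minimum coins for 13 = 7


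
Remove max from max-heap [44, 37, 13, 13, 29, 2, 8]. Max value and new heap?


Max = 44
Replace root with last, heapify down
Resulting heap: [37, 29, 13, 13, 8, 2]


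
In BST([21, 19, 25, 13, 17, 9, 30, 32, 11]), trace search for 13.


BST root = 21
Search for 13: compare at each node
Path: [21, 19, 13]


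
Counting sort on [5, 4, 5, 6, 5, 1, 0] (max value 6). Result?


Count array: [1, 1, 0, 0, 1, 3, 1]
Reconstruct: [0, 1, 4, 5, 5, 5, 6]


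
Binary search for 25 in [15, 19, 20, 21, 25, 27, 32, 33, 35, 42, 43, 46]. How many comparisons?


Search for 25:
[0,11] mid=5 arr[5]=27
[0,4] mid=2 arr[2]=20
[3,4] mid=3 arr[3]=21
[4,4] mid=4 arr[4]=25
Total: 4 comparisons


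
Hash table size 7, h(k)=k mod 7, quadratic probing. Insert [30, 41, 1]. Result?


Insertions: 30->slot 2; 41->slot 6; 1->slot 1
Table: [None, 1, 30, None, None, None, 41]


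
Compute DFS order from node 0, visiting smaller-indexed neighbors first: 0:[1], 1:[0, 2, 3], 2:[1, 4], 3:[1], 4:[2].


DFS stack-based: start with [0]
Visit order: [0, 1, 2, 4, 3]


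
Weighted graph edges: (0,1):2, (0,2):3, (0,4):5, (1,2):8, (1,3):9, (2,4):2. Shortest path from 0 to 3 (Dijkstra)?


Dijkstra from 0:
Distances: {0: 0, 1: 2, 2: 3, 3: 11, 4: 5}
Shortest distance to 3 = 11, path = [0, 1, 3]


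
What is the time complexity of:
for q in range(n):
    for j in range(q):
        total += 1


Per nesting level: O(n) * O(n) [triangular over q] = O(n^2)
Complexity: O(n^2)


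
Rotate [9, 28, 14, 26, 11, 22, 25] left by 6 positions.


Left rotate by 6: [25, 9, 28, 14, 26, 11, 22]


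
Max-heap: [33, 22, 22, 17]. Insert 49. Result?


Append 49: [33, 22, 22, 17, 49]
Bubble up: swap idx 4(49) with idx 1(22); swap idx 1(49) with idx 0(33)
Result: [49, 33, 22, 17, 22]


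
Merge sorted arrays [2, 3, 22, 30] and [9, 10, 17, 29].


Compare heads, take smaller each step.
Merged: [2, 3, 9, 10, 17, 22, 29, 30]


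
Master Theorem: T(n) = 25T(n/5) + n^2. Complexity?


a=25, b=5, c=2. log_5(25)=2 = c=2. Case 2: O(n^c log n) = O(n^2 log n)
Complexity: O(n^2 log n)


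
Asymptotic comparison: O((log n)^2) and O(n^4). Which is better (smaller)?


polylogarithmic grows slower than quartic
O((log n)^2) is asymptotically smaller; O(n^4) grows faster


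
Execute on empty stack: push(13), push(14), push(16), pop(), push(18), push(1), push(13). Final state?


push(13) -> [13]
push(14) -> [13, 14]
push(16) -> [13, 14, 16]
pop() returns 16 -> [13, 14]
push(18) -> [13, 14, 18]
push(1) -> [13, 14, 18, 1]
push(13) -> [13, 14, 18, 1, 13]
Final stack (bottom to top): [13, 14, 18, 1, 13]


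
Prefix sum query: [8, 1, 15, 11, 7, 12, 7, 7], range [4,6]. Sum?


Prefix sums: [0, 8, 9, 24, 35, 42, 54, 61, 68]
Sum[4..6] = prefix[7] - prefix[4] = 61 - 35 = 26


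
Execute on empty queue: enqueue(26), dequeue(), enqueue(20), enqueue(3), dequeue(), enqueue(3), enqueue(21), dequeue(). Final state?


enqueue(26) -> [26]
dequeue() returns 26 -> []
enqueue(20) -> [20]
enqueue(3) -> [20, 3]
dequeue() returns 20 -> [3]
enqueue(3) -> [3, 3]
enqueue(21) -> [3, 3, 21]
dequeue() returns 3 -> [3, 21]
Final queue (front to back): [3, 21]


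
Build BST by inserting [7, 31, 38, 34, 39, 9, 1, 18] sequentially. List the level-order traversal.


Root = 7; build tree by BST insertion.
Level-Order traversal: [7, 1, 31, 9, 38, 18, 34, 39]


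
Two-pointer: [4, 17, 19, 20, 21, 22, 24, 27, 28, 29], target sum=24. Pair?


Two pointers: lo=0, hi=9
Found pair: (4, 20) summing to 24


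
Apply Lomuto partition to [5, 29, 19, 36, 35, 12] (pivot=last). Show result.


Elements <= 12 go left of pivot.
Result: [5, 12, 19, 36, 35, 29], pivot at index 1


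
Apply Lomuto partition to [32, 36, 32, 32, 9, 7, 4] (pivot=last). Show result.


Elements <= 4 go left of pivot.
Result: [4, 36, 32, 32, 9, 7, 32], pivot at index 0


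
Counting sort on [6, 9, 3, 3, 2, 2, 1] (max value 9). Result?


Count array: [0, 1, 2, 2, 0, 0, 1, 0, 0, 1]
Reconstruct: [1, 2, 2, 3, 3, 6, 9]


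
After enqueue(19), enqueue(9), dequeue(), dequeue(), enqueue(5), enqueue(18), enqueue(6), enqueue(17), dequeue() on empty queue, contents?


enqueue(19) -> [19]
enqueue(9) -> [19, 9]
dequeue() returns 19 -> [9]
dequeue() returns 9 -> []
enqueue(5) -> [5]
enqueue(18) -> [5, 18]
enqueue(6) -> [5, 18, 6]
enqueue(17) -> [5, 18, 6, 17]
dequeue() returns 5 -> [18, 6, 17]
Final queue (front to back): [18, 6, 17]


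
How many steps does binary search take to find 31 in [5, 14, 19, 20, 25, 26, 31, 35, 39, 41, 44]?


Search for 31:
[0,10] mid=5 arr[5]=26
[6,10] mid=8 arr[8]=39
[6,7] mid=6 arr[6]=31
Total: 3 comparisons


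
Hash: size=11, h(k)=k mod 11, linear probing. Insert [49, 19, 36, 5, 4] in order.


Insertions: 49->slot 5; 19->slot 8; 36->slot 3; 5->slot 6; 4->slot 4
Table: [None, None, None, 36, 4, 49, 5, None, 19, None, None]


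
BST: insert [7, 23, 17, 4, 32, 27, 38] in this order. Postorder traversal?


Root = 7; build tree by BST insertion.
Postorder traversal: [4, 17, 27, 38, 32, 23, 7]


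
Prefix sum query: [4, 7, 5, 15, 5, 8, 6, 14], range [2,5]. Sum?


Prefix sums: [0, 4, 11, 16, 31, 36, 44, 50, 64]
Sum[2..5] = prefix[6] - prefix[2] = 44 - 11 = 33


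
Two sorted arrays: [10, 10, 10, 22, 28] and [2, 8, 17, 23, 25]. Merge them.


Compare heads, take smaller each step.
Merged: [2, 8, 10, 10, 10, 17, 22, 23, 25, 28]


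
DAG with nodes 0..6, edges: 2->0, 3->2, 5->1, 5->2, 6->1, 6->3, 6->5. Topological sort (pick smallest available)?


Kahn's algorithm, process smallest node first
Order: [4, 6, 3, 5, 1, 2, 0]


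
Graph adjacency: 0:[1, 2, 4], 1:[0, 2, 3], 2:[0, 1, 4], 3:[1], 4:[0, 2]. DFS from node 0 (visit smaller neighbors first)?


DFS stack-based: start with [0]
Visit order: [0, 1, 2, 4, 3]
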